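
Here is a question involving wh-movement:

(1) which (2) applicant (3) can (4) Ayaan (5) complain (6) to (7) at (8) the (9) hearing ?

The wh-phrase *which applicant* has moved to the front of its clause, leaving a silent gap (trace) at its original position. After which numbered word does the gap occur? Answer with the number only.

6

Underlying clause: Ayaan can complain to which applicant at the hearing.
'which applicant' functions as the object of the preposition 'to'. It moves to the left edge, and the trace sits right after 'to':
Which applicant can Ayaan complain to ___ at the hearing?
'to' is word 6.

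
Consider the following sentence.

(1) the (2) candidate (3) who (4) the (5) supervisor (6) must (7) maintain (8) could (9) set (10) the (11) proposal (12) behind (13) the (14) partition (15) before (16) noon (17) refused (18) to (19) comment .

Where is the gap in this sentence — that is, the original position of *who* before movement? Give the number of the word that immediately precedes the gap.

'who' functions as the subject of the clause embedded under 'maintain'. Wh-movement fronts it, leaving a gap right after 'maintain':
The candidate who the supervisor must maintain ___ could set the proposal behind the partition before noon refused to comment.
'maintain' is word 7.

7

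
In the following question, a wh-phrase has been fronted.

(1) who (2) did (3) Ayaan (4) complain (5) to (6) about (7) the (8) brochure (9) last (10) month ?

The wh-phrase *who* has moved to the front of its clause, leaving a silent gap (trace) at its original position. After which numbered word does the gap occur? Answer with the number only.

5

Underlying clause: Ayaan did complain to who about the brochure last month.
'who' functions as the object of the preposition 'to'. Fronting leaves a gap immediately after 'to':
Who did Ayaan complain to ___ about the brochure last month?
'to' is word 5.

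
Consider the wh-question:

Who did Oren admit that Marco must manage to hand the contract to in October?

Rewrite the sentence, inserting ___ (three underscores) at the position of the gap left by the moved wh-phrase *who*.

Who did Oren admit that Marco must manage to hand the contract to ___ in October?

Pre-movement form: Oren did admit that Marco must manage to hand the contract to who in October.
'who' functions as the object of the preposition 'to' (recipient of 'hand'). The gap is right after 'to'.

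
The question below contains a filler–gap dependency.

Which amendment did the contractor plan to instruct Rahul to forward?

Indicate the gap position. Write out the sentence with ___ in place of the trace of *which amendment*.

Underlying clause: The contractor did plan to instruct Rahul to forward which amendment.
'which amendment' functions as the direct object of 'forward'. The gap is right after 'forward'.

Which amendment did the contractor plan to instruct Rahul to forward ___?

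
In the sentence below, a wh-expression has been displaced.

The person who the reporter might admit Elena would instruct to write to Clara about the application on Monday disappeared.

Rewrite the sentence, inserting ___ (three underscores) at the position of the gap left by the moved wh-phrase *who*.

'who' is the direct object of 'instruct'. The gap is right after 'instruct'.

The person who the reporter might admit Elena would instruct ___ to write to Clara about the application on Monday disappeared.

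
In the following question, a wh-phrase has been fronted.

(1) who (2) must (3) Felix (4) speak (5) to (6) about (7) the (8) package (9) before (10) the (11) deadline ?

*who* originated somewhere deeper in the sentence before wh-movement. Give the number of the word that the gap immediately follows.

5

Underlying clause: Felix must speak to who about the package before the deadline.
'who' is the object of the preposition 'to'. It moves to the left edge, and the trace sits right after 'to':
Who must Felix speak to ___ about the package before the deadline?
'to' is word 5.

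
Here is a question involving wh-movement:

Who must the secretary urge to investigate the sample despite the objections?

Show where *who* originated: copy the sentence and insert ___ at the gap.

Who must the secretary urge ___ to investigate the sample despite the objections?

Underlying clause: The secretary must urge who to investigate the sample despite the objections.
'who' functions as the direct object of 'urge'. The gap is right after 'urge'.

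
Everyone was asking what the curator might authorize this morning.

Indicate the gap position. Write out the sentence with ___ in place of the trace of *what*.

In situ: The curator might authorize what this morning.
'what' functions as the direct object of 'authorize'. The gap is right after 'authorize'.

Everyone was asking what the curator might authorize ___ this morning.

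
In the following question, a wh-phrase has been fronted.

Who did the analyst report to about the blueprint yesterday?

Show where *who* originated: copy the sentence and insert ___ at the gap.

Who did the analyst report to ___ about the blueprint yesterday?

Before movement: The analyst did report to who about the blueprint yesterday.
'who' is the object of the preposition 'to'. The gap is right after 'to'.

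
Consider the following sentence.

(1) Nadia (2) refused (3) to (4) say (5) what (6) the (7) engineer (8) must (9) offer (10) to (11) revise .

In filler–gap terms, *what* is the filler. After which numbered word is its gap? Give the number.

11

In situ: The engineer must offer to revise what.
'what' functions as the direct object of 'revise'. Wh-movement fronts it, leaving a gap right after 'revise':
Nadia refused to say what the engineer must offer to revise ___.
'revise' is word 11.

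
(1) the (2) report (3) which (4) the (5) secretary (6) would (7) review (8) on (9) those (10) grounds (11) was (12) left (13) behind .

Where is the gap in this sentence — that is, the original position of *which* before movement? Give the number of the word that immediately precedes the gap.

'which' is the direct object of 'review'. Wh-movement fronts it, leaving a gap right after 'review':
The report which the secretary would review ___ on those grounds was left behind.
'review' is word 7.

7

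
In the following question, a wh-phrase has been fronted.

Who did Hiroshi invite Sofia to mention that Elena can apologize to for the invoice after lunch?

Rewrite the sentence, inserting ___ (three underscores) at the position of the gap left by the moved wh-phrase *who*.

Pre-movement form: Hiroshi did invite Sofia to mention that Elena can apologize to who for the invoice after lunch.
The filler 'who' is interpreted as the object of the preposition 'to'. The gap is right after 'to'.

Who did Hiroshi invite Sofia to mention that Elena can apologize to ___ for the invoice after lunch?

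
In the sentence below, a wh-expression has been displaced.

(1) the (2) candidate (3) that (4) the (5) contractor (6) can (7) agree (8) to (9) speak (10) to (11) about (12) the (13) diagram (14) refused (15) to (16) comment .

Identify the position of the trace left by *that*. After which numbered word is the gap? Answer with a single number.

10

'that' functions as the object of the preposition 'to'. Wh-movement fronts it, leaving a gap right after 'to':
The candidate that the contractor can agree to speak to ___ about the diagram refused to comment.
'to' is word 10.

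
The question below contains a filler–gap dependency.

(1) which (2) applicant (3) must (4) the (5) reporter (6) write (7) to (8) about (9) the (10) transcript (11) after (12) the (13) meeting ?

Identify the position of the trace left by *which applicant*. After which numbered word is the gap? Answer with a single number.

7

Before movement: The reporter must write to which applicant about the transcript after the meeting.
The filler 'which applicant' is interpreted as the object of the preposition 'to'. Wh-movement fronts it, leaving a gap right after 'to':
Which applicant must the reporter write to ___ about the transcript after the meeting?
'to' is word 7.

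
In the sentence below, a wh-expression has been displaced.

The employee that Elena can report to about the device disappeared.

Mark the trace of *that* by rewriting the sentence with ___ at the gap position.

The employee that Elena can report to ___ about the device disappeared.

The filler 'that' is interpreted as the object of the preposition 'to'. The gap is right after 'to'.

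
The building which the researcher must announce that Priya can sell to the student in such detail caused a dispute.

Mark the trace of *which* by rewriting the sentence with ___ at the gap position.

The building which the researcher must announce that Priya can sell ___ to the student in such detail caused a dispute.

The filler 'which' is interpreted as the direct object of 'sell'. The gap is right after 'sell'.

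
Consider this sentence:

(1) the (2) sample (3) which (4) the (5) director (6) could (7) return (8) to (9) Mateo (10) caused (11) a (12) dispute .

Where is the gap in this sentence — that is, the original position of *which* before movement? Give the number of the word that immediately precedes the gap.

7

The filler 'which' is interpreted as the direct object of 'return'. It moves to the left edge, and the trace sits right after 'return':
The sample which the director could return ___ to Mateo caused a dispute.
'return' is word 7.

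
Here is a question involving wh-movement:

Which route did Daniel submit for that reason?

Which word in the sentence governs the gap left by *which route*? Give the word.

submit

Underlying clause: Daniel did submit which route for that reason.
'which route' is the direct object of 'submit'. Fronting leaves a gap immediately after 'submit':
Which route did Daniel submit ___ for that reason?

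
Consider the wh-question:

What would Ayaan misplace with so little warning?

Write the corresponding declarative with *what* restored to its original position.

Ayaan would misplace what with so little warning.

'what' is the direct object of 'misplace'. Fronting leaves a gap immediately after 'misplace':
What would Ayaan misplace ___ with so little warning?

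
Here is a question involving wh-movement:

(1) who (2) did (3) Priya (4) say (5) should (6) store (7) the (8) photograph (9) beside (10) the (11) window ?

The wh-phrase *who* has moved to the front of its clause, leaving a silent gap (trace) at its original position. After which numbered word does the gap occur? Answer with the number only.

4

Before movement: Priya did say who should store the photograph beside the window.
The filler 'who' is interpreted as the subject of the clause embedded under 'say'. Fronting leaves a gap immediately after 'say':
Who did Priya say ___ should store the photograph beside the window?
'say' is word 4.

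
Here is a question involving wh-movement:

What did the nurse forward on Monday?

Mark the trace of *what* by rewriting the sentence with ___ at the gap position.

What did the nurse forward ___ on Monday?

Underlying clause: The nurse did forward what on Monday.
'what' functions as the direct object of 'forward'. The gap is right after 'forward'.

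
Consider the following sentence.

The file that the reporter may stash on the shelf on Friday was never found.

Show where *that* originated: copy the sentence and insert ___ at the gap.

The filler 'that' is interpreted as the direct object of 'stash'. The gap is right after 'stash'.

The file that the reporter may stash ___ on the shelf on Friday was never found.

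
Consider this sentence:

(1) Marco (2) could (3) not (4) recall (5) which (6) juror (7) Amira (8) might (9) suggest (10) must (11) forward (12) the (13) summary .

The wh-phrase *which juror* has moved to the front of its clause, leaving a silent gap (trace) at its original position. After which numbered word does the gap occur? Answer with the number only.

Pre-movement form: Amira might suggest which juror must forward the summary.
'which juror' is the subject of the clause embedded under 'suggest'. Fronting leaves a gap immediately after 'suggest':
Marco could not recall which juror Amira might suggest ___ must forward the summary.
'suggest' is word 9.

9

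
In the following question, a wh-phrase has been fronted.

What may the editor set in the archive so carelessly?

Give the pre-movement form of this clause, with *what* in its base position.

The editor may set what in the archive so carelessly.

'what' functions as the direct object of 'set'. Wh-movement fronts it, leaving a gap right after 'set':
What may the editor set ___ in the archive so carelessly?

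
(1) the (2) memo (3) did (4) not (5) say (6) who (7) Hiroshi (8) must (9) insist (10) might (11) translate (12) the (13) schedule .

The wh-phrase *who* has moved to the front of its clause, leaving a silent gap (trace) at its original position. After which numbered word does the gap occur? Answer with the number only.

Underlying clause: Hiroshi must insist who might translate the schedule.
The filler 'who' is interpreted as the subject of the clause embedded under 'insist'. It moves to the left edge, and the trace sits right after 'insist':
The memo did not say who Hiroshi must insist ___ might translate the schedule.
'insist' is word 9.

9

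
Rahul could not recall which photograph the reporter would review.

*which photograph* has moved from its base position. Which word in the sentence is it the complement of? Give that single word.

In situ: The reporter would review which photograph.
The filler 'which photograph' is interpreted as the direct object of 'review'. Fronting leaves a gap immediately after 'review':
Rahul could not recall which photograph the reporter would review ___.

review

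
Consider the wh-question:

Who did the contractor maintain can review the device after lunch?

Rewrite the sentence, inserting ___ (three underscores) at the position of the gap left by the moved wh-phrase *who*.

Who did the contractor maintain ___ can review the device after lunch?

Before movement: The contractor did maintain who can review the device after lunch.
The filler 'who' is interpreted as the subject of the clause embedded under 'maintain'. The gap is right after 'maintain'.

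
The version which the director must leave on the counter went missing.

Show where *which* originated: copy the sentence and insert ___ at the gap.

The version which the director must leave ___ on the counter went missing.

'which' functions as the direct object of 'leave'. The gap is right after 'leave'.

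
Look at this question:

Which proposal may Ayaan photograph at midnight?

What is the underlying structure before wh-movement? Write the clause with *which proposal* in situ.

Ayaan may photograph which proposal at midnight.

'which proposal' functions as the direct object of 'photograph'. Wh-movement fronts it, leaving a gap right after 'photograph':
Which proposal may Ayaan photograph ___ at midnight?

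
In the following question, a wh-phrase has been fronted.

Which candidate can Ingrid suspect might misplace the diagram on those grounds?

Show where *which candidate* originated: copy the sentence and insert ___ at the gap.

Which candidate can Ingrid suspect ___ might misplace the diagram on those grounds?

Pre-movement form: Ingrid can suspect which candidate might misplace the diagram on those grounds.
The filler 'which candidate' is interpreted as the subject of the clause embedded under 'suspect'. The gap is right after 'suspect'.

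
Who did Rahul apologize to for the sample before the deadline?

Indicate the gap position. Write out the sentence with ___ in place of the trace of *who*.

Who did Rahul apologize to ___ for the sample before the deadline?

Before movement: Rahul did apologize to who for the sample before the deadline.
The filler 'who' is interpreted as the object of the preposition 'to'. The gap is right after 'to'.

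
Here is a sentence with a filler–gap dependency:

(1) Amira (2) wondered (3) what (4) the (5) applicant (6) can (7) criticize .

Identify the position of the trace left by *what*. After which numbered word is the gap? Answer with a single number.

Underlying clause: The applicant can criticize what.
'what' functions as the direct object of 'criticize'. Wh-movement fronts it, leaving a gap right after 'criticize':
Amira wondered what the applicant can criticize ___.
'criticize' is word 7.

7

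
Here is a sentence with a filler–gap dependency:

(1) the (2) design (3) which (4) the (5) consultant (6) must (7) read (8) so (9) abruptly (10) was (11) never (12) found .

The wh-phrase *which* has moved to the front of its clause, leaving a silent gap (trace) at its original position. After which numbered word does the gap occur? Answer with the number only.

'which' is the direct object of 'read'. Fronting leaves a gap immediately after 'read':
The design which the consultant must read ___ so abruptly was never found.
'read' is word 7.

7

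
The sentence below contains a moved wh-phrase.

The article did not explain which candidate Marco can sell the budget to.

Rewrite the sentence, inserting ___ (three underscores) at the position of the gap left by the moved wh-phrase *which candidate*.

The article did not explain which candidate Marco can sell the budget to ___.

In situ: Marco can sell the budget to which candidate.
'which candidate' is the object of the preposition 'to' (recipient of 'sell'). The gap is right after 'to'.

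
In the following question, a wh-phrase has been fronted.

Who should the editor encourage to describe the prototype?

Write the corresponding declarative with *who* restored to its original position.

The editor should encourage who to describe the prototype.

'who' is the direct object of 'encourage'. Wh-movement fronts it, leaving a gap right after 'encourage':
Who should the editor encourage ___ to describe the prototype?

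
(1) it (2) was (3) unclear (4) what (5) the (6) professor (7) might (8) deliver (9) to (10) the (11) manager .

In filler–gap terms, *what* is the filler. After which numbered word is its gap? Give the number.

Pre-movement form: The professor might deliver what to the manager.
'what' is the direct object of 'deliver'. Fronting leaves a gap immediately after 'deliver':
It was unclear what the professor might deliver ___ to the manager.
'deliver' is word 8.

8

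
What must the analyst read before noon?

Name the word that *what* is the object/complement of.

In situ: The analyst must read what before noon.
The filler 'what' is interpreted as the direct object of 'read'. Fronting leaves a gap immediately after 'read':
What must the analyst read ___ before noon?

read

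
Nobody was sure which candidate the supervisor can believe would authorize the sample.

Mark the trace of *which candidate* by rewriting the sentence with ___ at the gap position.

Nobody was sure which candidate the supervisor can believe ___ would authorize the sample.

Pre-movement form: The supervisor can believe which candidate would authorize the sample.
The filler 'which candidate' is interpreted as the subject of the clause embedded under 'believe'. The gap is right after 'believe'.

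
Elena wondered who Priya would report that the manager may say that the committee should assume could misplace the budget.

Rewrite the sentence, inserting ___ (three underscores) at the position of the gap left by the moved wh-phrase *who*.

Elena wondered who Priya would report that the manager may say that the committee should assume ___ could misplace the budget.

Underlying clause: Priya would report that the manager may say that the committee should assume who could misplace the budget.
'who' functions as the subject of the clause embedded under 'assume'. The gap is right after 'assume'.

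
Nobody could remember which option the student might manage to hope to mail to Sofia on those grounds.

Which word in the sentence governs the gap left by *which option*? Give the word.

Pre-movement form: The student might manage to hope to mail which option to Sofia on those grounds.
The filler 'which option' is interpreted as the direct object of 'mail'. It moves to the left edge, and the trace sits right after 'mail':
Nobody could remember which option the student might manage to hope to mail ___ to Sofia on those grounds.

mail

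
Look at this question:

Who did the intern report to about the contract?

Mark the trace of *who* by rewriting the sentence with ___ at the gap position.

Underlying clause: The intern did report to who about the contract.
The filler 'who' is interpreted as the object of the preposition 'to'. The gap is right after 'to'.

Who did the intern report to ___ about the contract?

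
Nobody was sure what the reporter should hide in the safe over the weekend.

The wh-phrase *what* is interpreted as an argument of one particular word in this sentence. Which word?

Pre-movement form: The reporter should hide what in the safe over the weekend.
'what' functions as the direct object of 'hide'. Wh-movement fronts it, leaving a gap right after 'hide':
Nobody was sure what the reporter should hide ___ in the safe over the weekend.

hide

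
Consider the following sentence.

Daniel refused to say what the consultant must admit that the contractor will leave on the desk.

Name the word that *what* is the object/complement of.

leave

In situ: The consultant must admit that the contractor will leave what on the desk.
'what' functions as the direct object of 'leave'. Wh-movement fronts it, leaving a gap right after 'leave':
Daniel refused to say what the consultant must admit that the contractor will leave ___ on the desk.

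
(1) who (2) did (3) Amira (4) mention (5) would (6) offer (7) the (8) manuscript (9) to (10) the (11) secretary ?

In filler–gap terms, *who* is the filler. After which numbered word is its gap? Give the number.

4

Before movement: Amira did mention who would offer the manuscript to the secretary.
'who' functions as the subject of the clause embedded under 'mention'. Wh-movement fronts it, leaving a gap right after 'mention':
Who did Amira mention ___ would offer the manuscript to the secretary?
'mention' is word 4.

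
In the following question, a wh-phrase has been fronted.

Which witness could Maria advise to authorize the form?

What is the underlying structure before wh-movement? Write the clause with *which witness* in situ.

Maria could advise which witness to authorize the form.

The filler 'which witness' is interpreted as the direct object of 'advise'. It moves to the left edge, and the trace sits right after 'advise':
Which witness could Maria advise ___ to authorize the form?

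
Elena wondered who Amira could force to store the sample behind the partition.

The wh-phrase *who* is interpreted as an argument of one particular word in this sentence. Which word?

force

In situ: Amira could force who to store the sample behind the partition.
The filler 'who' is interpreted as the direct object of 'force'. Wh-movement fronts it, leaving a gap right after 'force':
Elena wondered who Amira could force ___ to store the sample behind the partition.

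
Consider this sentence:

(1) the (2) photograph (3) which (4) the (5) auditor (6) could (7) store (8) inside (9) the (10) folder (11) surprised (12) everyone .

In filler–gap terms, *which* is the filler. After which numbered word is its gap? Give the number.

The filler 'which' is interpreted as the direct object of 'store'. Fronting leaves a gap immediately after 'store':
The photograph which the auditor could store ___ inside the folder surprised everyone.
'store' is word 7.

7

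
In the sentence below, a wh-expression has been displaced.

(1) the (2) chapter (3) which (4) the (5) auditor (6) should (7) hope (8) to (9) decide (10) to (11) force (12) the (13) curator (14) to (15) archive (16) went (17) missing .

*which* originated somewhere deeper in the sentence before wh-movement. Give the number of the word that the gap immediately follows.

15

The filler 'which' is interpreted as the direct object of 'archive'. Fronting leaves a gap immediately after 'archive':
The chapter which the auditor should hope to decide to force the curator to archive ___ went missing.
'archive' is word 15.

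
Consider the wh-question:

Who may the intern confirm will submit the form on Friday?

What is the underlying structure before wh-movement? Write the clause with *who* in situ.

'who' functions as the subject of the clause embedded under 'confirm'. Fronting leaves a gap immediately after 'confirm':
Who may the intern confirm ___ will submit the form on Friday?

The intern may confirm who will submit the form on Friday.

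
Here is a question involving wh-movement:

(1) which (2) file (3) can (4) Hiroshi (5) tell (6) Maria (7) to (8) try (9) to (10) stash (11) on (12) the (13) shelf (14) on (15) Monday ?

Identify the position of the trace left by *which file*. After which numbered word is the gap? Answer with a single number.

10

Pre-movement form: Hiroshi can tell Maria to try to stash which file on the shelf on Monday.
The filler 'which file' is interpreted as the direct object of 'stash'. Fronting leaves a gap immediately after 'stash':
Which file can Hiroshi tell Maria to try to stash ___ on the shelf on Monday?
'stash' is word 10.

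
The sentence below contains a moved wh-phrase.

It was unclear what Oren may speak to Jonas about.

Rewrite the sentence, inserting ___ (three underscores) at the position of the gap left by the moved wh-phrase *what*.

It was unclear what Oren may speak to Jonas about ___.

In situ: Oren may speak to Jonas about what.
'what' functions as the object of the preposition 'about'. The gap is right after 'about'.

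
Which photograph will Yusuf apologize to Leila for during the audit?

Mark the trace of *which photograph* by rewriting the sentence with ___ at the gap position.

Pre-movement form: Yusuf will apologize to Leila for which photograph during the audit.
'which photograph' functions as the object of the preposition 'for'. The gap is right after 'for'.

Which photograph will Yusuf apologize to Leila for ___ during the audit?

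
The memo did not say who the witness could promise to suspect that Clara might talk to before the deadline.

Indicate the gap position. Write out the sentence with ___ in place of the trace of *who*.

The memo did not say who the witness could promise to suspect that Clara might talk to ___ before the deadline.

Underlying clause: The witness could promise to suspect that Clara might talk to who before the deadline.
The filler 'who' is interpreted as the object of the preposition 'to'. The gap is right after 'to'.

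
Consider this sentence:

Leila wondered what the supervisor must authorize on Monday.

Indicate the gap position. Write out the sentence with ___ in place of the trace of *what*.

Leila wondered what the supervisor must authorize ___ on Monday.

Underlying clause: The supervisor must authorize what on Monday.
'what' is the direct object of 'authorize'. The gap is right after 'authorize'.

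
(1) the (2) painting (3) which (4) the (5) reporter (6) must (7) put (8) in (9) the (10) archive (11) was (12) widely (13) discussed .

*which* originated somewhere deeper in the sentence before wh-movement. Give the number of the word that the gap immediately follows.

7

'which' is the direct object of 'put'. It moves to the left edge, and the trace sits right after 'put':
The painting which the reporter must put ___ in the archive was widely discussed.
'put' is word 7.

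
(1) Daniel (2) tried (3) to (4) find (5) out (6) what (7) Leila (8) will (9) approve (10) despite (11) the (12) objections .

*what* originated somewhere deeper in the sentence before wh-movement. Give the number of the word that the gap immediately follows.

9

In situ: Leila will approve what despite the objections.
'what' functions as the direct object of 'approve'. It moves to the left edge, and the trace sits right after 'approve':
Daniel tried to find out what Leila will approve ___ despite the objections.
'approve' is word 9.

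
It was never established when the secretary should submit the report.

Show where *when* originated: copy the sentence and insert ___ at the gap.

Underlying clause: The secretary should submit the report when.
'when' is the temporal adjunct. The gap is right after 'report'.

It was never established when the secretary should submit the report ___.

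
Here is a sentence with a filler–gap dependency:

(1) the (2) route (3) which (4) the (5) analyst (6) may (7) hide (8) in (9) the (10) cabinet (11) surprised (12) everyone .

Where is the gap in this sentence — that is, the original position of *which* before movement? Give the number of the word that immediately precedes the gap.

The filler 'which' is interpreted as the direct object of 'hide'. Wh-movement fronts it, leaving a gap right after 'hide':
The route which the analyst may hide ___ in the cabinet surprised everyone.
'hide' is word 7.

7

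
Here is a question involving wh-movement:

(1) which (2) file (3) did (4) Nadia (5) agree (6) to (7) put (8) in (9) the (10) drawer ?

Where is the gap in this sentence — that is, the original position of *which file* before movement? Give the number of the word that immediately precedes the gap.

7

Pre-movement form: Nadia did agree to put which file in the drawer.
'which file' is the direct object of 'put'. Wh-movement fronts it, leaving a gap right after 'put':
Which file did Nadia agree to put ___ in the drawer?
'put' is word 7.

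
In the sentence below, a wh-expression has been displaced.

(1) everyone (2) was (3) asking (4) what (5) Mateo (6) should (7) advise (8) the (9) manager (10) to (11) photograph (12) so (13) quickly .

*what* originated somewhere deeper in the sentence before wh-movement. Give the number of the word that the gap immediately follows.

Underlying clause: Mateo should advise the manager to photograph what so quickly.
The filler 'what' is interpreted as the direct object of 'photograph'. Wh-movement fronts it, leaving a gap right after 'photograph':
Everyone was asking what Mateo should advise the manager to photograph ___ so quickly.
'photograph' is word 11.

11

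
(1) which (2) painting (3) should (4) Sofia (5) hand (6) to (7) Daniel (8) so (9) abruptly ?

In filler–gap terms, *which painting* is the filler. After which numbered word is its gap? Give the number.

5

Before movement: Sofia should hand which painting to Daniel so abruptly.
The filler 'which painting' is interpreted as the direct object of 'hand'. It moves to the left edge, and the trace sits right after 'hand':
Which painting should Sofia hand ___ to Daniel so abruptly?
'hand' is word 5.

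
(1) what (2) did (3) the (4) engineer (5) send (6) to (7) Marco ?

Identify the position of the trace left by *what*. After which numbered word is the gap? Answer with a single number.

5

Underlying clause: The engineer did send what to Marco.
'what' functions as the direct object of 'send'. Wh-movement fronts it, leaving a gap right after 'send':
What did the engineer send ___ to Marco?
'send' is word 5.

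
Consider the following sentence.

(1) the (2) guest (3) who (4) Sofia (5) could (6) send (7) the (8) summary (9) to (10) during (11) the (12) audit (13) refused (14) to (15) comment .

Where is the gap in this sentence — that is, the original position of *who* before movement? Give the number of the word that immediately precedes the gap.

'who' is the object of the preposition 'to' (recipient of 'send'). Fronting leaves a gap immediately after 'to':
The guest who Sofia could send the summary to ___ during the audit refused to comment.
'to' is word 9.

9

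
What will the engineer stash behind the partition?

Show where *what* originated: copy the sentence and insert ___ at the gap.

Pre-movement form: The engineer will stash what behind the partition.
The filler 'what' is interpreted as the direct object of 'stash'. The gap is right after 'stash'.

What will the engineer stash ___ behind the partition?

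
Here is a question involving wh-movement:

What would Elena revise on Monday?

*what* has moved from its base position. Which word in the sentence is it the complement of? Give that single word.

revise

Before movement: Elena would revise what on Monday.
'what' is the direct object of 'revise'. Fronting leaves a gap immediately after 'revise':
What would Elena revise ___ on Monday?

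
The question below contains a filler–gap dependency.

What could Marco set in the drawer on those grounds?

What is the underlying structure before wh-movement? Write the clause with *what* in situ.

'what' functions as the direct object of 'set'. It moves to the left edge, and the trace sits right after 'set':
What could Marco set ___ in the drawer on those grounds?

Marco could set what in the drawer on those grounds.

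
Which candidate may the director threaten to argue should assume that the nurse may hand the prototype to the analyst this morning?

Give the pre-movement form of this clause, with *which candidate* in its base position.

'which candidate' is the subject of the clause embedded under 'argue'. It moves to the left edge, and the trace sits right after 'argue':
Which candidate may the director threaten to argue ___ should assume that the nurse may hand the prototype to the analyst this morning?

The director may threaten to argue which candidate should assume that the nurse may hand the prototype to the analyst this morning.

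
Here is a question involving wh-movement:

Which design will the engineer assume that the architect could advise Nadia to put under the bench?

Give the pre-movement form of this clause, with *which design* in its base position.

The engineer will assume that the architect could advise Nadia to put which design under the bench.

'which design' functions as the direct object of 'put'. It moves to the left edge, and the trace sits right after 'put':
Which design will the engineer assume that the architect could advise Nadia to put ___ under the bench?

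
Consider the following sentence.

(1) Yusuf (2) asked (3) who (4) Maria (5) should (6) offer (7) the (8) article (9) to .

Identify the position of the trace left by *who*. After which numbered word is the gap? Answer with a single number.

9

Pre-movement form: Maria should offer the article to who.
'who' is the object of the preposition 'to' (recipient of 'offer'). Wh-movement fronts it, leaving a gap right after 'to':
Yusuf asked who Maria should offer the article to ___.
'to' is word 9.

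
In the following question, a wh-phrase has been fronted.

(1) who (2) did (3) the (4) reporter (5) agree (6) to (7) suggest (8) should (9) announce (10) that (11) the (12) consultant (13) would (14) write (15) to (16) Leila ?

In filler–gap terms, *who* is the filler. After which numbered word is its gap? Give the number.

Underlying clause: The reporter did agree to suggest who should announce that the consultant would write to Leila.
'who' is the subject of the clause embedded under 'suggest'. It moves to the left edge, and the trace sits right after 'suggest':
Who did the reporter agree to suggest ___ should announce that the consultant would write to Leila?
'suggest' is word 7.

7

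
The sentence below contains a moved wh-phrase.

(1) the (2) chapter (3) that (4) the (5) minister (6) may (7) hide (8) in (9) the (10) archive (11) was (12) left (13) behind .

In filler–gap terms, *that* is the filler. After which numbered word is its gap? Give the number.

'that' is the direct object of 'hide'. Fronting leaves a gap immediately after 'hide':
The chapter that the minister may hide ___ in the archive was left behind.
'hide' is word 7.

7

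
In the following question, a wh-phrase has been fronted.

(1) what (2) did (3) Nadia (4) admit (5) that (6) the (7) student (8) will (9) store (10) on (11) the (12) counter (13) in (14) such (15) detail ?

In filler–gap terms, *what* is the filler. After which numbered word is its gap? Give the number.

9

Pre-movement form: Nadia did admit that the student will store what on the counter in such detail.
'what' functions as the direct object of 'store'. Wh-movement fronts it, leaving a gap right after 'store':
What did Nadia admit that the student will store ___ on the counter in such detail?
'store' is word 9.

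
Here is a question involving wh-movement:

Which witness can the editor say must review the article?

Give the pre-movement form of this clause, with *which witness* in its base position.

'which witness' functions as the subject of the clause embedded under 'say'. It moves to the left edge, and the trace sits right after 'say':
Which witness can the editor say ___ must review the article?

The editor can say which witness must review the article.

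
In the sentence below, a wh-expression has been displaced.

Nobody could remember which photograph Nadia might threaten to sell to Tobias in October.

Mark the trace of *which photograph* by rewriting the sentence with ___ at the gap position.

Pre-movement form: Nadia might threaten to sell which photograph to Tobias in October.
'which photograph' functions as the direct object of 'sell'. The gap is right after 'sell'.

Nobody could remember which photograph Nadia might threaten to sell ___ to Tobias in October.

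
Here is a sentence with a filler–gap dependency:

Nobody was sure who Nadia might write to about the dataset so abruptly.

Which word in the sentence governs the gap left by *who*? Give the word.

In situ: Nadia might write to who about the dataset so abruptly.
'who' is the object of the preposition 'to'. It moves to the left edge, and the trace sits right after 'to':
Nobody was sure who Nadia might write to ___ about the dataset so abruptly.

to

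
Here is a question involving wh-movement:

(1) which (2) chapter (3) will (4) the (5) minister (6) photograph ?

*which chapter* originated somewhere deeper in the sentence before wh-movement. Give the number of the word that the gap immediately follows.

6

Before movement: The minister will photograph which chapter.
'which chapter' is the direct object of 'photograph'. It moves to the left edge, and the trace sits right after 'photograph':
Which chapter will the minister photograph ___?
'photograph' is word 6.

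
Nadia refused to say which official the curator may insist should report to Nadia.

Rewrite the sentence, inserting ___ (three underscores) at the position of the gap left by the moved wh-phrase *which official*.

Before movement: The curator may insist which official should report to Nadia.
'which official' functions as the subject of the clause embedded under 'insist'. The gap is right after 'insist'.

Nadia refused to say which official the curator may insist ___ should report to Nadia.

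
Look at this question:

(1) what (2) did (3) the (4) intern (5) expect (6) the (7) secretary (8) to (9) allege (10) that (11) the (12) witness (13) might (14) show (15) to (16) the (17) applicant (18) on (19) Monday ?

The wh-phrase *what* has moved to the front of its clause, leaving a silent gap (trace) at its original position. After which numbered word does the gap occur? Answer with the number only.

14

In situ: The intern did expect the secretary to allege that the witness might show what to the applicant on Monday.
'what' is the direct object of 'show'. Wh-movement fronts it, leaving a gap right after 'show':
What did the intern expect the secretary to allege that the witness might show ___ to the applicant on Monday?
'show' is word 14.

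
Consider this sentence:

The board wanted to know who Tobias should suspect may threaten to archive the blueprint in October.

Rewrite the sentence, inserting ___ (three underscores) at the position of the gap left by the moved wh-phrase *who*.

In situ: Tobias should suspect who may threaten to archive the blueprint in October.
'who' functions as the subject of the clause embedded under 'suspect'. The gap is right after 'suspect'.

The board wanted to know who Tobias should suspect ___ may threaten to archive the blueprint in October.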